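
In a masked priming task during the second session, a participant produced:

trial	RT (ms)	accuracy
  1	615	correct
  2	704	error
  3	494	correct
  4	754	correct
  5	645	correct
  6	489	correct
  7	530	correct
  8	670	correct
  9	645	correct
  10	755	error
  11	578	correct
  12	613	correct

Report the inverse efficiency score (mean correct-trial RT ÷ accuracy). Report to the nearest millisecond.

Correct trials (n=10): 615, 494, 754, 645, 489, 530, 670, 645, 578, 613
Mean correct RT = 6033/10 = 603.3000 ms
Proportion correct = 10/12
IES = 603.3000 / (10/12) = 723.960 ms

724 ms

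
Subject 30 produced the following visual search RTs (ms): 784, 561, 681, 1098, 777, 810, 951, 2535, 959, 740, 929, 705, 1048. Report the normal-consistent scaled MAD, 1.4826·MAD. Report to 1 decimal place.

Sorted: 561, 681, 705, 740, 777, 784, 810, 929, 951, 959, 1048, 1098, 2535 → median = 810
|x − 810| sorted: 0, 26, 33, 70, 105, 119, 129, 141, 149, 238, 249, 288, 1725 → MAD = 129
Robust SD ≈ 1.4826 × 129 = 191.255

191.3 ms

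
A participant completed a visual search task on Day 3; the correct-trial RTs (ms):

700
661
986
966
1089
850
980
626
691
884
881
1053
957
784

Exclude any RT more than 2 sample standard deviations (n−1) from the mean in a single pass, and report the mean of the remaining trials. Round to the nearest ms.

n = 14, ΣRT = 12108, M = 864.857
Σ(x−M)² = 295691.71; s = √(295691.71/13) = 150.816
Cutoffs: 864.857 ± 2·150.816 → [563.2, 1166.5]
No RTs fall outside the cutoffs; all 14 retained. Mean = 12108/14 = 864.857

865 ms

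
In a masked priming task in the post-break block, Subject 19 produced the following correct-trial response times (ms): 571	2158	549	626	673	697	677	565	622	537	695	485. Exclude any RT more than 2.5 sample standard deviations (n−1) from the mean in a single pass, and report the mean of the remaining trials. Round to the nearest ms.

609 ms

n = 12, ΣRT = 8855, M = 737.917
Σ(x−M)² = 2251824.92; s = √(2251824.92/11) = 452.450
Cutoffs: 737.917 ± 2.5·452.450 → [-393.2, 1869.0]
Outside: 2158 → excluded.
Retained (n=11): Σ = 6697, mean = 6697/11 = 608.818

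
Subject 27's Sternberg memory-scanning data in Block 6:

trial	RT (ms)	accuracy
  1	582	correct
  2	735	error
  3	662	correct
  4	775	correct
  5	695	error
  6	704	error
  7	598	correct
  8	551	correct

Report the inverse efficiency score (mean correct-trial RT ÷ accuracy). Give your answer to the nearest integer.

1014 ms

Correct trials (n=5): 582, 662, 775, 598, 551
Mean correct RT = 3168/5 = 633.6000 ms
Proportion correct = 5/8
IES = 633.6000 / (5/8) = 1013.760 ms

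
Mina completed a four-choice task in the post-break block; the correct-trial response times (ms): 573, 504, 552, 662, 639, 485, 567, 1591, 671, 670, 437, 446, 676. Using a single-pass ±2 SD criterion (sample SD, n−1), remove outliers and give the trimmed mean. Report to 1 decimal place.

573.5 ms

n = 13, ΣRT = 8473, M = 651.769
Σ(x−M)² = 1045170.31; s = √(1045170.31/12) = 295.123
Cutoffs: 651.769 ± 2·295.123 → [61.5, 1242.0]
Outside: 1591 → excluded.
Retained (n=12): Σ = 6882, mean = 6882/12 = 573.500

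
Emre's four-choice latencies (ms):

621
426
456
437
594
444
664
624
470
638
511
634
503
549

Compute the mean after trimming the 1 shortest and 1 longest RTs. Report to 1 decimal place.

Sorted: 426, 437, 444, 456, 470, 503, 511, 549, 594, 621, 624, 634, 638, 664
Drop lowest 1 (426) and highest 1 (664)
Remaining (n=12): Σ = 6481, mean = 6481/12 = 540.083

540.1 ms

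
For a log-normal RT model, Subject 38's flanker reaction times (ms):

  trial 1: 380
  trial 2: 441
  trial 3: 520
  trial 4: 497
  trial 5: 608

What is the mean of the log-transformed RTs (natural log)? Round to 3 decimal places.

6.180

ln(RT): 5.9402, 6.0890, 6.2538, 6.2086, 6.4102
Σ ln(RT) = 30.9018
Mean = 30.9018/5 = 6.18036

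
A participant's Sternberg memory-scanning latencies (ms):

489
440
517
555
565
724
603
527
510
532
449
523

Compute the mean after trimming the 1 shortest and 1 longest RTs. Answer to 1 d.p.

Sorted: 440, 449, 489, 510, 517, 523, 527, 532, 555, 565, 603, 724
Drop lowest 1 (440) and highest 1 (724)
Remaining (n=10): Σ = 5270, mean = 5270/10 = 527.000

527.0 ms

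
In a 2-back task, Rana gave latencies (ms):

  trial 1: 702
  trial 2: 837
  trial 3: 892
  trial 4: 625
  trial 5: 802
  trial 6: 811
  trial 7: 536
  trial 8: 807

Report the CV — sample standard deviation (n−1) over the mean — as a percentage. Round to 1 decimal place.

16.0%

n = 8, Σ = 6012, M = 751.5000
Σ(x−M)² = 101114.000; s = √(101114.000/7) = 120.1868
CV = 120.1868 / 751.5000 = 0.15993 = 15.993%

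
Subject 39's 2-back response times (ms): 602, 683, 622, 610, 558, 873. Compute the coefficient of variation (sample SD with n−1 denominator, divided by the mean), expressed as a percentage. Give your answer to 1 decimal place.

n = 6, Σ = 3948, M = 658.0000
Σ(x−M)² = 63586.000; s = √(63586.000/5) = 112.7706
CV = 112.7706 / 658.0000 = 0.17138 = 17.138%

17.1%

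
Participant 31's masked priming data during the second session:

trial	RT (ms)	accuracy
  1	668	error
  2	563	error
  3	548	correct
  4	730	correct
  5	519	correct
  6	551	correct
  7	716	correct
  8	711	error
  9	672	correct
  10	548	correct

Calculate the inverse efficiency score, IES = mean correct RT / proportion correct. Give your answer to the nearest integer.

Correct trials (n=7): 548, 730, 519, 551, 716, 672, 548
Mean correct RT = 4284/7 = 612.0000 ms
Proportion correct = 7/10
IES = 612.0000 / (7/10) = 874.286 ms

874 ms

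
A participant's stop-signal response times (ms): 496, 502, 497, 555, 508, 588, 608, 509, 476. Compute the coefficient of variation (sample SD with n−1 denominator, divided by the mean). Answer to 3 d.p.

0.087

n = 9, Σ = 4739, M = 526.5556
Σ(x−M)² = 16836.222; s = √(16836.222/8) = 45.8751
CV = 45.8751 / 526.5556 = 0.08712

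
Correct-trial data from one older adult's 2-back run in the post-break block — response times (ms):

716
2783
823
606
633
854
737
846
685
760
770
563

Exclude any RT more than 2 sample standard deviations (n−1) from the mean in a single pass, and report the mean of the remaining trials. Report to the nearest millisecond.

727 ms

n = 12, ΣRT = 10776, M = 898.000
Σ(x−M)² = 3971046.00; s = √(3971046.00/11) = 600.836
Cutoffs: 898.000 ± 2·600.836 → [-303.7, 2099.7]
Outside: 2783 → excluded.
Retained (n=11): Σ = 7993, mean = 7993/11 = 726.636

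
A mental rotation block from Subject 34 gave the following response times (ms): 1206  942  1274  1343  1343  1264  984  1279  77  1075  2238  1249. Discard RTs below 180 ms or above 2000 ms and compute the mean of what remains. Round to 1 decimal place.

Excluded: 77, 2238
Retained (n=10): Σ = 11959
Mean = 11959/10 = 1195.9000

1195.9 ms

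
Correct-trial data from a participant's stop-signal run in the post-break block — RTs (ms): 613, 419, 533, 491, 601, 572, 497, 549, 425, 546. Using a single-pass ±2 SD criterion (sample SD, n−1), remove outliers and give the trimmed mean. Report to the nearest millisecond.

525 ms

n = 10, ΣRT = 5246, M = 524.600
Σ(x−M)² = 39984.40; s = √(39984.40/9) = 66.654
Cutoffs: 524.600 ± 2·66.654 → [391.3, 657.9]
No RTs fall outside the cutoffs; all 10 retained. Mean = 5246/10 = 524.600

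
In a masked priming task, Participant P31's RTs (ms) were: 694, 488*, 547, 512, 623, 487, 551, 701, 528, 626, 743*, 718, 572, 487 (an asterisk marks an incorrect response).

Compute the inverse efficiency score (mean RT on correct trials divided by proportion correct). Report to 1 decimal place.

Correct trials (n=12): 694, 547, 512, 623, 487, 551, 701, 528, 626, 718, 572, 487
Mean correct RT = 7046/12 = 587.1667 ms
Proportion correct = 12/14
IES = 587.1667 / (12/14) = 685.028 ms

685.0 ms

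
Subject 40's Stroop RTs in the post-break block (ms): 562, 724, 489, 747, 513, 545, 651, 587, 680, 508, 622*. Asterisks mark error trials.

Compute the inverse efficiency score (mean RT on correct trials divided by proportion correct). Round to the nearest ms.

Correct trials (n=10): 562, 724, 489, 747, 513, 545, 651, 587, 680, 508
Mean correct RT = 6006/10 = 600.6000 ms
Proportion correct = 10/11
IES = 600.6000 / (10/11) = 660.660 ms

661 ms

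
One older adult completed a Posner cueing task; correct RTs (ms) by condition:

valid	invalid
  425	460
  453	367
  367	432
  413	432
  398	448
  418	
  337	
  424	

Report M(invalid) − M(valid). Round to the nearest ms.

23 ms

M(valid) = 3235/8 = 404.375
M(invalid) = 2139/5 = 427.800
Difference = 427.800 − 404.375 = 23.425 ms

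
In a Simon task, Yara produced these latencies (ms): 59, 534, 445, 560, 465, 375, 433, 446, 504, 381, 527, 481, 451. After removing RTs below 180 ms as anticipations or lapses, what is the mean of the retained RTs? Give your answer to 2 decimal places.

466.83 ms

Excluded: 59
Retained (n=12): Σ = 5602
Mean = 5602/12 = 466.8333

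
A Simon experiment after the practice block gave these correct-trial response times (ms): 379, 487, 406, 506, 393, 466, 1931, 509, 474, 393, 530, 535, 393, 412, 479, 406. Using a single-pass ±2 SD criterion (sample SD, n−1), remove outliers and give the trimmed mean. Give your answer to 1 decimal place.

n = 16, ΣRT = 8699, M = 543.688
Σ(x−M)² = 2096311.44; s = √(2096311.44/15) = 373.837
Cutoffs: 543.688 ± 2·373.837 → [-204.0, 1291.4]
Outside: 1931 → excluded.
Retained (n=15): Σ = 6768, mean = 6768/15 = 451.200

451.2 ms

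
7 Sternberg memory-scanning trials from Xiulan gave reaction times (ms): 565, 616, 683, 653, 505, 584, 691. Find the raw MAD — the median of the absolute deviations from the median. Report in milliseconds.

51 ms

Sorted: 505, 565, 584, 616, 653, 683, 691 → median = 616
|x − 616|: 51, 0, 67, 37, 111, 32, 75
Sorted deviations: 0, 32, 37, 51, 67, 75, 111 → MAD = 51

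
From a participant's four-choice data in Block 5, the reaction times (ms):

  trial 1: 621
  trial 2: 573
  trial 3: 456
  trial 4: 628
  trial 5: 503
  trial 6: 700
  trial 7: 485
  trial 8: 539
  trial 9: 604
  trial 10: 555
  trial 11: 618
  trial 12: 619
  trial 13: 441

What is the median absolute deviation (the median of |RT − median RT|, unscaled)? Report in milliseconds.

Sorted: 441, 456, 485, 503, 539, 555, 573, 604, 618, 619, 621, 628, 700 → median = 573
|x − 573|: 48, 0, 117, 55, 70, 127, 88, 34, 31, 18, 45, 46, 132
Sorted deviations: 0, 18, 31, 34, 45, 46, 48, 55, 70, 88, 117, 127, 132 → MAD = 48

48 ms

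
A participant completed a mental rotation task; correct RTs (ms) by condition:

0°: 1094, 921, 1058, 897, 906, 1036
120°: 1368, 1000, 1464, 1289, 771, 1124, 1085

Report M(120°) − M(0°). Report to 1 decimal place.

172.0 ms

M(0°) = 5912/6 = 985.333
M(120°) = 8101/7 = 1157.286
Difference = 1157.286 − 985.333 = 171.952 ms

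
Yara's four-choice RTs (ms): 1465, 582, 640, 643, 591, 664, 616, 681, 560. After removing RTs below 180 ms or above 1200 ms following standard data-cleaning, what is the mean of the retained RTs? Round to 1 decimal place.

622.1 ms

Excluded: 1465
Retained (n=8): Σ = 4977
Mean = 4977/8 = 622.1250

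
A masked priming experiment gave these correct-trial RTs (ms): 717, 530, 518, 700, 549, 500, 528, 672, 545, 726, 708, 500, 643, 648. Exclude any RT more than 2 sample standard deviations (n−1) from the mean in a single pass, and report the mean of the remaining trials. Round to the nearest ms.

606 ms

n = 14, ΣRT = 8484, M = 606.000
Σ(x−M)² = 102496.00; s = √(102496.00/13) = 88.794
Cutoffs: 606.000 ± 2·88.794 → [428.4, 783.6]
No RTs fall outside the cutoffs; all 14 retained. Mean = 8484/14 = 606.000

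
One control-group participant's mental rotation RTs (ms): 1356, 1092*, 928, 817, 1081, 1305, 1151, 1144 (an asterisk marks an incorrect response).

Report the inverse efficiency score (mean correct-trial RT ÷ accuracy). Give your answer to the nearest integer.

Correct trials (n=7): 1356, 928, 817, 1081, 1305, 1151, 1144
Mean correct RT = 7782/7 = 1111.7143 ms
Proportion correct = 7/8
IES = 1111.7143 / (7/8) = 1270.531 ms

1271 ms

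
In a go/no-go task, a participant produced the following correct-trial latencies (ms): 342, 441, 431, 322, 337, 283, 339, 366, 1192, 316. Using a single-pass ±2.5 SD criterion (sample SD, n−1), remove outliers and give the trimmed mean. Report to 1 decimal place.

n = 10, ΣRT = 4369, M = 436.900
Σ(x−M)² = 655328.90; s = √(655328.90/9) = 269.841
Cutoffs: 436.900 ± 2.5·269.841 → [-237.7, 1111.5]
Outside: 1192 → excluded.
Retained (n=9): Σ = 3177, mean = 3177/9 = 353.000

353.0 ms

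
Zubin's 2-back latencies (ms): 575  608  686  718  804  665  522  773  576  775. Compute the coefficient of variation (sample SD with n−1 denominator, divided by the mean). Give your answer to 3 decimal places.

n = 10, Σ = 6702, M = 670.2000
Σ(x−M)² = 85783.600; s = √(85783.600/9) = 97.6295
CV = 97.6295 / 670.2000 = 0.14567

0.146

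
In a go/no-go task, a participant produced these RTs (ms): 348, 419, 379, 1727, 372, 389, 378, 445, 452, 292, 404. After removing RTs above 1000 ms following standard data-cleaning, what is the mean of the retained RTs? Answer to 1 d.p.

387.8 ms

Excluded: 1727
Retained (n=10): Σ = 3878
Mean = 3878/10 = 387.8000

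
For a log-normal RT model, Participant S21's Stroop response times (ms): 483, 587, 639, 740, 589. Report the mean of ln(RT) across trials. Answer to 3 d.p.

ln(RT): 6.1800, 6.3750, 6.4599, 6.6067, 6.3784
Σ ln(RT) = 32.0000
Mean = 32.0000/5 = 6.40000

6.400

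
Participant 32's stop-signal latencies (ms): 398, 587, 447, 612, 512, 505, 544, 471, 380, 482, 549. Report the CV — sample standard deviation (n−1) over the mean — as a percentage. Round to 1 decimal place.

n = 11, Σ = 5487, M = 498.8182
Σ(x−M)² = 53381.636; s = √(53381.636/10) = 73.0627
CV = 73.0627 / 498.8182 = 0.14647 = 14.647%

14.6%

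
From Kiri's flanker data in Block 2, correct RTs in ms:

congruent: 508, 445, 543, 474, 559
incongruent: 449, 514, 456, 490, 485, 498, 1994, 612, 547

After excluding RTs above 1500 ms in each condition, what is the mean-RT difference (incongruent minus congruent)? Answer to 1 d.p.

incongruent: exclude 1994
M(congruent) = 2529/5 = 505.800
M(incongruent) = 4051/8 = 506.375
Difference = 506.375 − 505.800 = 0.575 ms

0.6 ms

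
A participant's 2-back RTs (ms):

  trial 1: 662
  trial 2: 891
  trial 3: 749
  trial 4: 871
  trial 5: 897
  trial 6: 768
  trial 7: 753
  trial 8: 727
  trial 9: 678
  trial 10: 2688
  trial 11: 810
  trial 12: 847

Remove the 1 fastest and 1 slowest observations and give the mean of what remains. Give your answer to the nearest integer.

Sorted: 662, 678, 727, 749, 753, 768, 810, 847, 871, 891, 897, 2688
Drop lowest 1 (662) and highest 1 (2688)
Remaining (n=10): Σ = 7991, mean = 7991/10 = 799.100

799 ms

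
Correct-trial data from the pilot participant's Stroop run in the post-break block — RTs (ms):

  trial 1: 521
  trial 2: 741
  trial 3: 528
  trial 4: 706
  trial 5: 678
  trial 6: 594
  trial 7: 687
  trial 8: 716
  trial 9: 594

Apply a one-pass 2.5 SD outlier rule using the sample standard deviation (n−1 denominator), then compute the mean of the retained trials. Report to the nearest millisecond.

641 ms

n = 9, ΣRT = 5765, M = 640.556
Σ(x−M)² = 54920.22; s = √(54920.22/8) = 82.855
Cutoffs: 640.556 ± 2.5·82.855 → [433.4, 847.7]
No RTs fall outside the cutoffs; all 9 retained. Mean = 5765/9 = 640.556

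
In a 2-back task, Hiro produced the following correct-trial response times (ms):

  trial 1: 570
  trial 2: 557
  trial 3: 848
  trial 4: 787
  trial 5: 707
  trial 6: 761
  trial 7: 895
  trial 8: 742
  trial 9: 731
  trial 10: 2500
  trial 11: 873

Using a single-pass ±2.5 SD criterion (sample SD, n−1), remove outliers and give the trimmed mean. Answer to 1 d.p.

747.1 ms

n = 11, ΣRT = 9971, M = 906.455
Σ(x−M)² = 2912412.73; s = √(2912412.73/10) = 539.668
Cutoffs: 906.455 ± 2.5·539.668 → [-442.7, 2255.6]
Outside: 2500 → excluded.
Retained (n=10): Σ = 7471, mean = 7471/10 = 747.100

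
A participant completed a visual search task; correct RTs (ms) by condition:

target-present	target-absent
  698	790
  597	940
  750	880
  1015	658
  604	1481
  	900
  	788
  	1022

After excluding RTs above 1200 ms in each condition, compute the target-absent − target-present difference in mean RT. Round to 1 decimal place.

target-absent: exclude 1481
M(target-present) = 3664/5 = 732.800
M(target-absent) = 5978/7 = 854.000
Difference = 854.000 − 732.800 = 121.200 ms

121.2 ms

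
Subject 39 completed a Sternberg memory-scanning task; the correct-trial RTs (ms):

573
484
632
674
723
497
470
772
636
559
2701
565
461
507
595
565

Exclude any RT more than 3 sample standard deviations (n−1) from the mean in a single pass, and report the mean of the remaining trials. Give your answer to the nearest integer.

581 ms

n = 16, ΣRT = 11414, M = 713.375
Σ(x−M)² = 4334867.75; s = √(4334867.75/15) = 537.579
Cutoffs: 713.375 ± 3·537.579 → [-899.4, 2326.1]
Outside: 2701 → excluded.
Retained (n=15): Σ = 8713, mean = 8713/15 = 580.867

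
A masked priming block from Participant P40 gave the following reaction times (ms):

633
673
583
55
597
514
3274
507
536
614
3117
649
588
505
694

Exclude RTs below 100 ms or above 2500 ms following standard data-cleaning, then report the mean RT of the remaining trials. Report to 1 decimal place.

591.1 ms

Excluded: 55, 3117, 3274
Retained (n=12): Σ = 7093
Mean = 7093/12 = 591.0833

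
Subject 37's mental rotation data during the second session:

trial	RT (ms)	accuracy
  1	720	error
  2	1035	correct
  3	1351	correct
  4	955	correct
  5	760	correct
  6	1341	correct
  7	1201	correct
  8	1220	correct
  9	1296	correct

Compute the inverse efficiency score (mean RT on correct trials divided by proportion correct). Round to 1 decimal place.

1288.0 ms

Correct trials (n=8): 1035, 1351, 955, 760, 1341, 1201, 1220, 1296
Mean correct RT = 9159/8 = 1144.8750 ms
Proportion correct = 8/9
IES = 1144.8750 / (8/9) = 1287.984 ms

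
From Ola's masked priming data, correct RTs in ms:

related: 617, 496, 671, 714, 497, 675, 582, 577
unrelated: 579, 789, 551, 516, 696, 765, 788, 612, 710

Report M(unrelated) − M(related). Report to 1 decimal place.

63.7 ms

M(related) = 4829/8 = 603.625
M(unrelated) = 6006/9 = 667.333
Difference = 667.333 − 603.625 = 63.708 ms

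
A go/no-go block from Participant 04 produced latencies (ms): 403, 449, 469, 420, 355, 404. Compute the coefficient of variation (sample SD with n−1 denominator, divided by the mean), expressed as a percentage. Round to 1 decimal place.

9.6%

n = 6, Σ = 2500, M = 416.6667
Σ(x−M)² = 7945.333; s = √(7945.333/5) = 39.8631
CV = 39.8631 / 416.6667 = 0.09567 = 9.567%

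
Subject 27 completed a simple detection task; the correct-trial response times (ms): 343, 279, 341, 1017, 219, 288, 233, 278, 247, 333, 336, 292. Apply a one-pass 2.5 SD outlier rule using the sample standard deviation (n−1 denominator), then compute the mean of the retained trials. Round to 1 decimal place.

289.9 ms

n = 12, ΣRT = 4206, M = 350.500
Σ(x−M)² = 504393.00; s = √(504393.00/11) = 214.135
Cutoffs: 350.500 ± 2.5·214.135 → [-184.8, 885.8]
Outside: 1017 → excluded.
Retained (n=11): Σ = 3189, mean = 3189/11 = 289.909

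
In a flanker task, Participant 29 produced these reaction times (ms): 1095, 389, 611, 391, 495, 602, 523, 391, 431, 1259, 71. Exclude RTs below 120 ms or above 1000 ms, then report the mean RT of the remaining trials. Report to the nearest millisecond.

479 ms

Excluded: 71, 1095, 1259
Retained (n=8): Σ = 3833
Mean = 3833/8 = 479.1250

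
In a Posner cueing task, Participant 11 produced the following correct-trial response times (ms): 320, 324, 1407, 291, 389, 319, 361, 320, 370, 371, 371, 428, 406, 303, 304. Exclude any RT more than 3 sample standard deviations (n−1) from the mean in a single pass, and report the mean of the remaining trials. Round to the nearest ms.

n = 15, ΣRT = 6284, M = 418.933
Σ(x−M)² = 1069358.93; s = √(1069358.93/14) = 276.374
Cutoffs: 418.933 ± 3·276.374 → [-410.2, 1248.1]
Outside: 1407 → excluded.
Retained (n=14): Σ = 4877, mean = 4877/14 = 348.357

348 ms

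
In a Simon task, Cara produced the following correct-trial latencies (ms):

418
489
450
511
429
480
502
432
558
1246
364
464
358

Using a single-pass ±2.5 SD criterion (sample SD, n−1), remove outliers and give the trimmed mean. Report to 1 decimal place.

454.6 ms

n = 13, ΣRT = 6701, M = 515.462
Σ(x−M)² = 616263.23; s = √(616263.23/12) = 226.617
Cutoffs: 515.462 ± 2.5·226.617 → [-51.1, 1082.0]
Outside: 1246 → excluded.
Retained (n=12): Σ = 5455, mean = 5455/12 = 454.583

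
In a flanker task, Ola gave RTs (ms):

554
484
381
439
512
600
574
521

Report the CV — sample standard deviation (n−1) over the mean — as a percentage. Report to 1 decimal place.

14.2%

n = 8, Σ = 4065, M = 508.1250
Σ(x−M)² = 36586.875; s = √(36586.875/7) = 72.2959
CV = 72.2959 / 508.1250 = 0.14228 = 14.228%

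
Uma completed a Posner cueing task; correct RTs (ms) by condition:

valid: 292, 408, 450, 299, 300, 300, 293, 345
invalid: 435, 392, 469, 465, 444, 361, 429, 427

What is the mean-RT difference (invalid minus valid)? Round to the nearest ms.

92 ms

M(valid) = 2687/8 = 335.875
M(invalid) = 3422/8 = 427.750
Difference = 427.750 − 335.875 = 91.875 ms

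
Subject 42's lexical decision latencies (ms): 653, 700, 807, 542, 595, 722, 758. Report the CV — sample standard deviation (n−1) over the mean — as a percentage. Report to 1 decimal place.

13.6%

n = 7, Σ = 4777, M = 682.4286
Σ(x−M)² = 51333.714; s = √(51333.714/6) = 92.4966
CV = 92.4966 / 682.4286 = 0.13554 = 13.554%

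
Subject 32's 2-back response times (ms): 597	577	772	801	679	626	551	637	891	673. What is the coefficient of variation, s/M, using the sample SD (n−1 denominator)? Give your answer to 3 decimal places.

n = 10, Σ = 6804, M = 680.4000
Σ(x−M)² = 106578.400; s = √(106578.400/9) = 108.8212
CV = 108.8212 / 680.4000 = 0.15994

0.160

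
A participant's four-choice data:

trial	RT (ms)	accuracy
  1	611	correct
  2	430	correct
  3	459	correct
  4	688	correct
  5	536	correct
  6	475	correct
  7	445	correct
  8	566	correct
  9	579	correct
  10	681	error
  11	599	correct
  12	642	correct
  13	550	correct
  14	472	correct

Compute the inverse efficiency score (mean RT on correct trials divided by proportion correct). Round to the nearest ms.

Correct trials (n=13): 611, 430, 459, 688, 536, 475, 445, 566, 579, 599, 642, 550, 472
Mean correct RT = 7052/13 = 542.4615 ms
Proportion correct = 13/14
IES = 542.4615 / (13/14) = 584.189 ms

584 ms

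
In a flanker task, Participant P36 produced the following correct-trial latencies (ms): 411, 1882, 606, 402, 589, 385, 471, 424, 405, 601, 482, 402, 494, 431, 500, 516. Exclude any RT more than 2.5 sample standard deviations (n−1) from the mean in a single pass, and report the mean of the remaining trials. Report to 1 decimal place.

474.6 ms

n = 16, ΣRT = 9001, M = 562.562
Σ(x−M)² = 1938029.94; s = √(1938029.94/15) = 359.447
Cutoffs: 562.562 ± 2.5·359.447 → [-336.1, 1461.2]
Outside: 1882 → excluded.
Retained (n=15): Σ = 7119, mean = 7119/15 = 474.600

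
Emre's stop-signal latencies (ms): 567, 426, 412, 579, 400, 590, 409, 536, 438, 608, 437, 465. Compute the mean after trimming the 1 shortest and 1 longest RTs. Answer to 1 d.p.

Sorted: 400, 409, 412, 426, 437, 438, 465, 536, 567, 579, 590, 608
Drop lowest 1 (400) and highest 1 (608)
Remaining (n=10): Σ = 4859, mean = 4859/10 = 485.900

485.9 ms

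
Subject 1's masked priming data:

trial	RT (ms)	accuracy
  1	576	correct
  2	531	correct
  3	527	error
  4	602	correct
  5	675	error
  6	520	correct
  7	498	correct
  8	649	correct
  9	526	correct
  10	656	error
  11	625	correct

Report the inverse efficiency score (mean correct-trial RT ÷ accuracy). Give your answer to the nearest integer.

Correct trials (n=8): 576, 531, 602, 520, 498, 649, 526, 625
Mean correct RT = 4527/8 = 565.8750 ms
Proportion correct = 8/11
IES = 565.8750 / (8/11) = 778.078 ms

778 ms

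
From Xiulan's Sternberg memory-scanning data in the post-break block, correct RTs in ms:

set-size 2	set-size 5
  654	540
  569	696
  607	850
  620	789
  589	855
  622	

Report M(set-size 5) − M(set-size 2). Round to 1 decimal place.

M(set-size 2) = 3661/6 = 610.167
M(set-size 5) = 3730/5 = 746.000
Difference = 746.000 − 610.167 = 135.833 ms

135.8 ms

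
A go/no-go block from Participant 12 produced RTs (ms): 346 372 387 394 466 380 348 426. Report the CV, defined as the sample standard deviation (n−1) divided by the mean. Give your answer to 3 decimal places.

n = 8, Σ = 3119, M = 389.8750
Σ(x−M)² = 11220.875; s = √(11220.875/7) = 40.0373
CV = 40.0373 / 389.8750 = 0.10269

0.103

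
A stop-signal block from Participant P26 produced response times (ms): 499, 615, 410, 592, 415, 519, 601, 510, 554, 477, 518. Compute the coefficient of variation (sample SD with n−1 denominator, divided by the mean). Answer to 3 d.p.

n = 11, Σ = 5710, M = 519.0909
Σ(x−M)² = 47436.909; s = √(47436.909/10) = 68.8745
CV = 68.8745 / 519.0909 = 0.13268

0.133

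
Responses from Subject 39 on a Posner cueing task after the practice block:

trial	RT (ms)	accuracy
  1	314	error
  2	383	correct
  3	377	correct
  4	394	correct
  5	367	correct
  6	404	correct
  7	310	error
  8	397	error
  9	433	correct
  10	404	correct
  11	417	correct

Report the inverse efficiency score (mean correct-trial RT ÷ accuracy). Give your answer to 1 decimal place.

546.4 ms

Correct trials (n=8): 383, 377, 394, 367, 404, 433, 404, 417
Mean correct RT = 3179/8 = 397.3750 ms
Proportion correct = 8/11
IES = 397.3750 / (8/11) = 546.391 ms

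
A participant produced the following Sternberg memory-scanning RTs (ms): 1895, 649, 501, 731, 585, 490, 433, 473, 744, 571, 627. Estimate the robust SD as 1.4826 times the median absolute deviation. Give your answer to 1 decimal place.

Sorted: 433, 473, 490, 501, 571, 585, 627, 649, 731, 744, 1895 → median = 585
|x − 585| sorted: 0, 14, 42, 64, 84, 95, 112, 146, 152, 159, 1310 → MAD = 95
Robust SD ≈ 1.4826 × 95 = 140.847

140.8 ms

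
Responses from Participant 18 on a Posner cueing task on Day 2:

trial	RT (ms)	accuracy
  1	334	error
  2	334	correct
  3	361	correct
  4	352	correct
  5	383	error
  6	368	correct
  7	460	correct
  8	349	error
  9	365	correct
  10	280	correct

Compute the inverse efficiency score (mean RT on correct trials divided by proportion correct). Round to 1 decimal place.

Correct trials (n=7): 334, 361, 352, 368, 460, 365, 280
Mean correct RT = 2520/7 = 360.0000 ms
Proportion correct = 7/10
IES = 360.0000 / (7/10) = 514.286 ms

514.3 ms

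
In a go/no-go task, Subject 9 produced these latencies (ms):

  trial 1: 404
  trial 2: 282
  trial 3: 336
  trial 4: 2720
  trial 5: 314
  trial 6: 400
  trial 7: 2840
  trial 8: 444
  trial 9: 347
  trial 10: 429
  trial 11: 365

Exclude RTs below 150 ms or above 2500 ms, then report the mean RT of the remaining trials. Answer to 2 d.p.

369.00 ms

Excluded: 2720, 2840
Retained (n=9): Σ = 3321
Mean = 3321/9 = 369.0000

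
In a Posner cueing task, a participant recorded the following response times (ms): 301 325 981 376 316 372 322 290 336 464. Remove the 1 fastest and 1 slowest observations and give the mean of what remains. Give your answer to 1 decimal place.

351.5 ms

Sorted: 290, 301, 316, 322, 325, 336, 372, 376, 464, 981
Drop lowest 1 (290) and highest 1 (981)
Remaining (n=8): Σ = 2812, mean = 2812/8 = 351.500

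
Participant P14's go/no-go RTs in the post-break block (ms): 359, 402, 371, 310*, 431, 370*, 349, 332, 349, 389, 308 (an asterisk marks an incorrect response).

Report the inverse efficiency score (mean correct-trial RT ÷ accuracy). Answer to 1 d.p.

446.8 ms

Correct trials (n=9): 359, 402, 371, 431, 349, 332, 349, 389, 308
Mean correct RT = 3290/9 = 365.5556 ms
Proportion correct = 9/11
IES = 365.5556 / (9/11) = 446.790 ms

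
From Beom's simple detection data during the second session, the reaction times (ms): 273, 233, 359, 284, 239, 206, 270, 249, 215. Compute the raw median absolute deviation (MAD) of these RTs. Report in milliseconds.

Sorted: 206, 215, 233, 239, 249, 270, 273, 284, 359 → median = 249
|x − 249|: 24, 16, 110, 35, 10, 43, 21, 0, 34
Sorted deviations: 0, 10, 16, 21, 24, 34, 35, 43, 110 → MAD = 24

24 ms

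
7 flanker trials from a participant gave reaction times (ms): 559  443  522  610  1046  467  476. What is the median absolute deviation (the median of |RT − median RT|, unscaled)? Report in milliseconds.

55 ms

Sorted: 443, 467, 476, 522, 559, 610, 1046 → median = 522
|x − 522|: 37, 79, 0, 88, 524, 55, 46
Sorted deviations: 0, 37, 46, 55, 79, 88, 524 → MAD = 55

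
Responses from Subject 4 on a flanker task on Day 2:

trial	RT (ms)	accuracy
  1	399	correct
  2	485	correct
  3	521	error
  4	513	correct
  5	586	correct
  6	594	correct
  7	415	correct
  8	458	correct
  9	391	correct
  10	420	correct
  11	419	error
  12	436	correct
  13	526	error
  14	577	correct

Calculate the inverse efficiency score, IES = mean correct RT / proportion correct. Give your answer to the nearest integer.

610 ms

Correct trials (n=11): 399, 485, 513, 586, 594, 415, 458, 391, 420, 436, 577
Mean correct RT = 5274/11 = 479.4545 ms
Proportion correct = 11/14
IES = 479.4545 / (11/14) = 610.215 ms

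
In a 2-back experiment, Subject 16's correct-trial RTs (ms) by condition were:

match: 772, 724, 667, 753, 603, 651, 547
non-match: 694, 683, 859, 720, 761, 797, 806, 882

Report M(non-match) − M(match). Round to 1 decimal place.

101.4 ms

M(match) = 4717/7 = 673.857
M(non-match) = 6202/8 = 775.250
Difference = 775.250 − 673.857 = 101.393 ms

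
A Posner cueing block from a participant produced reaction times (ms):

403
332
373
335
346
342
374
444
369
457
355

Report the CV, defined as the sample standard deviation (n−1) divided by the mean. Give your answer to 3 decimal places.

0.113

n = 11, Σ = 4130, M = 375.4545
Σ(x−M)² = 18086.727; s = √(18086.727/10) = 42.5285
CV = 42.5285 / 375.4545 = 0.11327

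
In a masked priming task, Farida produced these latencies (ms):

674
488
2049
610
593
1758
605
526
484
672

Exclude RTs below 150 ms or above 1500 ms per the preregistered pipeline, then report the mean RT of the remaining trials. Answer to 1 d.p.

581.5 ms

Excluded: 1758, 2049
Retained (n=8): Σ = 4652
Mean = 4652/8 = 581.5000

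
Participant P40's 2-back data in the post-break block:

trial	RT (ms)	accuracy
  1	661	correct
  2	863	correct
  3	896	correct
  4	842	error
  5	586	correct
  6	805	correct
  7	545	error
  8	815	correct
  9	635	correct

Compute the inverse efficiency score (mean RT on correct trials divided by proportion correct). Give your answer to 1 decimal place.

Correct trials (n=7): 661, 863, 896, 586, 805, 815, 635
Mean correct RT = 5261/7 = 751.5714 ms
Proportion correct = 7/9
IES = 751.5714 / (7/9) = 966.306 ms

966.3 ms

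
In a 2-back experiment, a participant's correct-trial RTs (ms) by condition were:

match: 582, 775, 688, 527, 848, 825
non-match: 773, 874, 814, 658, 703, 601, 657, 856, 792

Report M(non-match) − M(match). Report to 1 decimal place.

M(match) = 4245/6 = 707.500
M(non-match) = 6728/9 = 747.556
Difference = 747.556 − 707.500 = 40.056 ms

40.1 ms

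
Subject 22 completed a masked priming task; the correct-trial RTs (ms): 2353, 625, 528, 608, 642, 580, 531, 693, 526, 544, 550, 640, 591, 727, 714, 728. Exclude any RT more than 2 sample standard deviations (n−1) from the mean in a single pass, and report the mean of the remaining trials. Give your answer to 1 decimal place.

n = 16, ΣRT = 11580, M = 723.750
Σ(x−M)² = 2907733.00; s = √(2907733.00/15) = 440.283
Cutoffs: 723.750 ± 2·440.283 → [-156.8, 1604.3]
Outside: 2353 → excluded.
Retained (n=15): Σ = 9227, mean = 9227/15 = 615.133

615.1 ms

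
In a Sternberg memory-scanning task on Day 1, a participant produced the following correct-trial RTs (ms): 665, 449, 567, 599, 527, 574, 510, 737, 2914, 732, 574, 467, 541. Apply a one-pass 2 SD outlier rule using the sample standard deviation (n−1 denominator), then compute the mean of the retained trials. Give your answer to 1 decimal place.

578.5 ms

n = 13, ΣRT = 9856, M = 758.154
Σ(x−M)² = 5129691.69; s = √(5129691.69/12) = 653.815
Cutoffs: 758.154 ± 2·653.815 → [-549.5, 2065.8]
Outside: 2914 → excluded.
Retained (n=12): Σ = 6942, mean = 6942/12 = 578.500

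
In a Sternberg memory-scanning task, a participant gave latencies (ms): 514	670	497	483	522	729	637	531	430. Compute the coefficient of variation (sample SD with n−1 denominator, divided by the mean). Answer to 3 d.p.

0.177

n = 9, Σ = 5013, M = 557.0000
Σ(x−M)² = 77708.000; s = √(77708.000/8) = 98.5571
CV = 98.5571 / 557.0000 = 0.17694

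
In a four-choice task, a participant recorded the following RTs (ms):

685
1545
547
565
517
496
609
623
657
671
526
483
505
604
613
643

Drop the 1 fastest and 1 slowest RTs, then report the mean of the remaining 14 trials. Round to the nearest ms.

Sorted: 483, 496, 505, 517, 526, 547, 565, 604, 609, 613, 623, 643, 657, 671, 685, 1545
Drop lowest 1 (483) and highest 1 (1545)
Remaining (n=14): Σ = 8261, mean = 8261/14 = 590.071

590 ms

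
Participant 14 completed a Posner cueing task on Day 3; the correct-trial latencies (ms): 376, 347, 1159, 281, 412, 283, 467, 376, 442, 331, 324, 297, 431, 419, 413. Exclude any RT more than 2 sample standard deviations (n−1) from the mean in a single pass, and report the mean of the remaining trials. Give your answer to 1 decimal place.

n = 15, ΣRT = 6358, M = 423.867
Σ(x−M)² = 628381.73; s = √(628381.73/14) = 211.859
Cutoffs: 423.867 ± 2·211.859 → [0.1, 847.6]
Outside: 1159 → excluded.
Retained (n=14): Σ = 5199, mean = 5199/14 = 371.357

371.4 ms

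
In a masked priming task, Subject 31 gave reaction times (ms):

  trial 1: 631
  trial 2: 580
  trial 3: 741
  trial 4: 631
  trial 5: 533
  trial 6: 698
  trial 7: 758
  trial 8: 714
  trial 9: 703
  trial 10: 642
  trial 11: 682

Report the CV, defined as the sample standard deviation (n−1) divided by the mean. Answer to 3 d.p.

n = 11, Σ = 7313, M = 664.8182
Σ(x−M)² = 47137.636; s = √(47137.636/10) = 68.6569
CV = 68.6569 / 664.8182 = 0.10327

0.103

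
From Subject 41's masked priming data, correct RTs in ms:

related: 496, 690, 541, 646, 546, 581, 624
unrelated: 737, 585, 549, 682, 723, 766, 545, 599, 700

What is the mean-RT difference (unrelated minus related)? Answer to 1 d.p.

64.9 ms

M(related) = 4124/7 = 589.143
M(unrelated) = 5886/9 = 654.000
Difference = 654.000 − 589.143 = 64.857 ms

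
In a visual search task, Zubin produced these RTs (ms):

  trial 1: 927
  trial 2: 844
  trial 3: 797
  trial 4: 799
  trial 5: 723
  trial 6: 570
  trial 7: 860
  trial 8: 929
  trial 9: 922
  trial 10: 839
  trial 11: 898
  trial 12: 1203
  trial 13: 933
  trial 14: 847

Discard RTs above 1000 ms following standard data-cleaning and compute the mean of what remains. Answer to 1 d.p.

Excluded: 1203
Retained (n=13): Σ = 10888
Mean = 10888/13 = 837.5385

837.5 ms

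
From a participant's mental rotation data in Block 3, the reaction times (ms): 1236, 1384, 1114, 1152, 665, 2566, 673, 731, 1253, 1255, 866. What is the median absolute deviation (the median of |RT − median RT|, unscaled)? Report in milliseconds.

Sorted: 665, 673, 731, 866, 1114, 1152, 1236, 1253, 1255, 1384, 2566 → median = 1152
|x − 1152|: 84, 232, 38, 0, 487, 1414, 479, 421, 101, 103, 286
Sorted deviations: 0, 38, 84, 101, 103, 232, 286, 421, 479, 487, 1414 → MAD = 232

232 ms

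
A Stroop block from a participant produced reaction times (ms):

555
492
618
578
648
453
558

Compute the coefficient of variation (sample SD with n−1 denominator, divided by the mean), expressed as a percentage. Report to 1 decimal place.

12.1%

n = 7, Σ = 3902, M = 557.4286
Σ(x−M)² = 27487.714; s = √(27487.714/6) = 67.6852
CV = 67.6852 / 557.4286 = 0.12142 = 12.142%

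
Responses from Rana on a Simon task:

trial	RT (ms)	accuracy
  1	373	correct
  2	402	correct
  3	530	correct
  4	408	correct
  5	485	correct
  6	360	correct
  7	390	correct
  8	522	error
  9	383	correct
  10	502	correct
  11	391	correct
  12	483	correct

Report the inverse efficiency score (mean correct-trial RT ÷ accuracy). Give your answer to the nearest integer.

467 ms

Correct trials (n=11): 373, 402, 530, 408, 485, 360, 390, 383, 502, 391, 483
Mean correct RT = 4707/11 = 427.9091 ms
Proportion correct = 11/12
IES = 427.9091 / (11/12) = 466.810 ms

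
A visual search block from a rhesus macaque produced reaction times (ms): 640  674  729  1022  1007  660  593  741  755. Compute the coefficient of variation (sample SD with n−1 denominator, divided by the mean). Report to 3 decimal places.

n = 9, Σ = 6821, M = 757.8889
Σ(x−M)² = 190644.889; s = √(190644.889/8) = 154.3717
CV = 154.3717 / 757.8889 = 0.20369

0.204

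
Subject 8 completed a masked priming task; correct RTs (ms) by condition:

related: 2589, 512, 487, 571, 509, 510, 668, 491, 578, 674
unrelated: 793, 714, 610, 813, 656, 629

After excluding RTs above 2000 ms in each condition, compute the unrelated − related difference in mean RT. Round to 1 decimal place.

related: exclude 2589
M(related) = 5000/9 = 555.556
M(unrelated) = 4215/6 = 702.500
Difference = 702.500 − 555.556 = 146.944 ms

146.9 ms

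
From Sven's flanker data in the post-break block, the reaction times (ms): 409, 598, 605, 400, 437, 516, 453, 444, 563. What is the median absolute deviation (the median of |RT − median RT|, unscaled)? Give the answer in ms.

53 ms

Sorted: 400, 409, 437, 444, 453, 516, 563, 598, 605 → median = 453
|x − 453|: 44, 145, 152, 53, 16, 63, 0, 9, 110
Sorted deviations: 0, 9, 16, 44, 53, 63, 110, 145, 152 → MAD = 53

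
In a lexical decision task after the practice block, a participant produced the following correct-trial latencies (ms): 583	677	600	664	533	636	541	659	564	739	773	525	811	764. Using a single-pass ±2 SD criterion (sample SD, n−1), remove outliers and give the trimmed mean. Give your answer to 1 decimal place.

n = 14, ΣRT = 9069, M = 647.786
Σ(x−M)² = 118680.36; s = √(118680.36/13) = 95.547
Cutoffs: 647.786 ± 2·95.547 → [456.7, 838.9]
No RTs fall outside the cutoffs; all 14 retained. Mean = 9069/14 = 647.786

647.8 ms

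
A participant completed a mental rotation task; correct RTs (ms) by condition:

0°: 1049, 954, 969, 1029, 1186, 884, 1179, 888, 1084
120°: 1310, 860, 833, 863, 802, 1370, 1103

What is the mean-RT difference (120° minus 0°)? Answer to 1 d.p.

-4.5 ms

M(0°) = 9222/9 = 1024.667
M(120°) = 7141/7 = 1020.143
Difference = 1020.143 − 1024.667 = -4.524 ms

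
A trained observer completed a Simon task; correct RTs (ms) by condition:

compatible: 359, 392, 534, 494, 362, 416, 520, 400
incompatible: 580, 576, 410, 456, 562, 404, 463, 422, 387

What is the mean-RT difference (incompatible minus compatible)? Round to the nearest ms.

39 ms

M(compatible) = 3477/8 = 434.625
M(incompatible) = 4260/9 = 473.333
Difference = 473.333 − 434.625 = 38.708 ms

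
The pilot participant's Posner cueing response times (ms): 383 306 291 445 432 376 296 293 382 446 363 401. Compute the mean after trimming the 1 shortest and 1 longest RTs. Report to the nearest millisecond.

368 ms

Sorted: 291, 293, 296, 306, 363, 376, 382, 383, 401, 432, 445, 446
Drop lowest 1 (291) and highest 1 (446)
Remaining (n=10): Σ = 3677, mean = 3677/10 = 367.700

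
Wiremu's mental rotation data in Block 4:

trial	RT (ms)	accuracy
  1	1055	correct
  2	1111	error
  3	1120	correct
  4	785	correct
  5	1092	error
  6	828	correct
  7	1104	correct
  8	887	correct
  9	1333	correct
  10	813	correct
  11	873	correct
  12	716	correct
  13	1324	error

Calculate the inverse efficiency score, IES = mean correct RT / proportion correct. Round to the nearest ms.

1237 ms

Correct trials (n=10): 1055, 1120, 785, 828, 1104, 887, 1333, 813, 873, 716
Mean correct RT = 9514/10 = 951.4000 ms
Proportion correct = 10/13
IES = 951.4000 / (10/13) = 1236.820 ms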